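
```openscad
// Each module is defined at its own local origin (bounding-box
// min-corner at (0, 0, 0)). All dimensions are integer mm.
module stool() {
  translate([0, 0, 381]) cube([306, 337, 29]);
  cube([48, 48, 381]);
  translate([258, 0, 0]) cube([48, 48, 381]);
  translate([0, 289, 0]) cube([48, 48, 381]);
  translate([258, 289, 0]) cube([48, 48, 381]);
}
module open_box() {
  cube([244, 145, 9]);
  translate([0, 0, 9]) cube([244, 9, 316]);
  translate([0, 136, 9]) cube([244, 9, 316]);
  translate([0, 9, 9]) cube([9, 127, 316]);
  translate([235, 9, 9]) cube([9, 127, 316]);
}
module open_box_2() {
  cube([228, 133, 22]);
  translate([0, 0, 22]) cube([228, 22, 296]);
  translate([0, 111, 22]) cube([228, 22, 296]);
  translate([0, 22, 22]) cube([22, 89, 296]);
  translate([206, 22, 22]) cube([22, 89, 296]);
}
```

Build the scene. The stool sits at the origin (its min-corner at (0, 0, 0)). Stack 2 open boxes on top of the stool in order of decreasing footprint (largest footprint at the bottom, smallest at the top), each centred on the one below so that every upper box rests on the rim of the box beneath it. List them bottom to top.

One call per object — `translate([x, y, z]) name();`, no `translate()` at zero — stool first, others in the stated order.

stool();
translate([31, 96, 410]) open_box();
translate([39, 102, 735]) open_box_2();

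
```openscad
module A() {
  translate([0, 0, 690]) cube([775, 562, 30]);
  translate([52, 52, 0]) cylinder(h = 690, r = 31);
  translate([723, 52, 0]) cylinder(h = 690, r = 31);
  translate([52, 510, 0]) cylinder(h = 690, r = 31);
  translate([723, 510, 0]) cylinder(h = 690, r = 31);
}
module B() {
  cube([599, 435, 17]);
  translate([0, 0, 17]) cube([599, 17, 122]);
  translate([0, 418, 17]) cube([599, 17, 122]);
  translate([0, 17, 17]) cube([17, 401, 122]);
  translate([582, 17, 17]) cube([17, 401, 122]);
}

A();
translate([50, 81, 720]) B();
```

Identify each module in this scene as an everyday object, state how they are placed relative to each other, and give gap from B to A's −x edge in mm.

A is a table. B is an open box. The open box is on top of the table. The gap from the open box to the table's −x edge is 50 mm.

The open box's min-x is at 50; the table's min-x is 0; gap = 50 mm.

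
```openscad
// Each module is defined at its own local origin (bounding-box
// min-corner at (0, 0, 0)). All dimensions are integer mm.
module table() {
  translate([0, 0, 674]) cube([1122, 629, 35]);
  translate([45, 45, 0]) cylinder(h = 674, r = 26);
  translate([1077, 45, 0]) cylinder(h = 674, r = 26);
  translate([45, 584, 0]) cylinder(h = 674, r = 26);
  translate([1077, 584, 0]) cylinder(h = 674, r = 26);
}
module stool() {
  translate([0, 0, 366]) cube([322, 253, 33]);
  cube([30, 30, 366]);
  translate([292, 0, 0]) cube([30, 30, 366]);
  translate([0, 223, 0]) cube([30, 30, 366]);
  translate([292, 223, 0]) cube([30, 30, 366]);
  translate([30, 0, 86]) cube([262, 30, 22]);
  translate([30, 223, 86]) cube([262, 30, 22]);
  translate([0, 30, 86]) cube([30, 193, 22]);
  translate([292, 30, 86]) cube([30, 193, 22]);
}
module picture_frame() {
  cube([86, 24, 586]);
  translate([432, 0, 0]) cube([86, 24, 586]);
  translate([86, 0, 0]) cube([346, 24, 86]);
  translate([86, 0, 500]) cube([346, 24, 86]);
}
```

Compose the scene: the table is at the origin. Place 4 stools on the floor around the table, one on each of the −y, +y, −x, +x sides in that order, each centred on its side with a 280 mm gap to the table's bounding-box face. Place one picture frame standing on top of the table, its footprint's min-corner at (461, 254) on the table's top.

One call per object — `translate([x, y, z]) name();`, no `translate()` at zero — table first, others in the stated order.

table();
translate([400, -533, 0]) stool();
translate([400, 909, 0]) stool();
translate([-602, 188, 0]) stool();
translate([1402, 188, 0]) stool();
translate([461, 254, 709]) picture_frame();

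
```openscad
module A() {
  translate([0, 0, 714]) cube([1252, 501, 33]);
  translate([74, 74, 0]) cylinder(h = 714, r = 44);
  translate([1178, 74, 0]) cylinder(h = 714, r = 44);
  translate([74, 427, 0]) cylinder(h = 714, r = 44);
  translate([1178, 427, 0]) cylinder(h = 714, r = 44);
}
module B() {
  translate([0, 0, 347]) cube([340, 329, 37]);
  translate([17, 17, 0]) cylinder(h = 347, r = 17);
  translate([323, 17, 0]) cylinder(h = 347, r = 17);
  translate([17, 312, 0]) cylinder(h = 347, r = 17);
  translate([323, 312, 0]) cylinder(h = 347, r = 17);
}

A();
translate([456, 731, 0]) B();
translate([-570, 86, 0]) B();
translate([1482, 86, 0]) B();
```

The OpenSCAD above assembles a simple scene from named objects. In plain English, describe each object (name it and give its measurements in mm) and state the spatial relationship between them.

A is a table with a 1252×501 mm rectangular top, 33 mm thick, top surface at z = 747 mm, supported by four round legs of 88 mm diameter, each leg's bounding box inset 30 mm from the nearest pair of top edges, running from the floor.

B is a four-legged stool. The seat is a 340×329×37 mm slab whose top surface is at z = 384 mm; four round legs, each 34 mm in diameter, run from the floor (z = 0) to the underside of the seat, each leg's axis is inset half a diameter from the nearest pair of seat edges (so the leg's bounding box is flush with the corner).

Three stools sit around the table at the +y, −x, +x sides.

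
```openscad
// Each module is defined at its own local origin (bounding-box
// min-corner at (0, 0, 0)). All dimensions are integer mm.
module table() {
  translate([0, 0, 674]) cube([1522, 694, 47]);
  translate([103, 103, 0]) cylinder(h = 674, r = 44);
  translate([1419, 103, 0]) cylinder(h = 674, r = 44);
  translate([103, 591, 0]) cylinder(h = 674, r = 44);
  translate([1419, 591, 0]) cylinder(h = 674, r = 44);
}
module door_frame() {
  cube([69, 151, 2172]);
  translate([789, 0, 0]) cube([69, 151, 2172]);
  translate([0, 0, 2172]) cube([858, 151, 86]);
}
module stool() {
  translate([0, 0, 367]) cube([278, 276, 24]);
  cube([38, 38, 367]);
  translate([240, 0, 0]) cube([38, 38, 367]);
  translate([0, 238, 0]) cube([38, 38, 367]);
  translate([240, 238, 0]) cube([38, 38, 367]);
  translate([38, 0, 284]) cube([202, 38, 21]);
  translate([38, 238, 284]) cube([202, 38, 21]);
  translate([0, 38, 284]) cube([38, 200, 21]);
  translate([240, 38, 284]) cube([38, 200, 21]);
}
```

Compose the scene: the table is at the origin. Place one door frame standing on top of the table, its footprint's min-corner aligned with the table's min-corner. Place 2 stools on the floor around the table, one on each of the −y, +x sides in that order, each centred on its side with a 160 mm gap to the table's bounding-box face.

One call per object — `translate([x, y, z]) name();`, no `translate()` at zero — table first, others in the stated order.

table();
translate([0, 0, 721]) door_frame();
translate([622, -436, 0]) stool();
translate([1682, 209, 0]) stool();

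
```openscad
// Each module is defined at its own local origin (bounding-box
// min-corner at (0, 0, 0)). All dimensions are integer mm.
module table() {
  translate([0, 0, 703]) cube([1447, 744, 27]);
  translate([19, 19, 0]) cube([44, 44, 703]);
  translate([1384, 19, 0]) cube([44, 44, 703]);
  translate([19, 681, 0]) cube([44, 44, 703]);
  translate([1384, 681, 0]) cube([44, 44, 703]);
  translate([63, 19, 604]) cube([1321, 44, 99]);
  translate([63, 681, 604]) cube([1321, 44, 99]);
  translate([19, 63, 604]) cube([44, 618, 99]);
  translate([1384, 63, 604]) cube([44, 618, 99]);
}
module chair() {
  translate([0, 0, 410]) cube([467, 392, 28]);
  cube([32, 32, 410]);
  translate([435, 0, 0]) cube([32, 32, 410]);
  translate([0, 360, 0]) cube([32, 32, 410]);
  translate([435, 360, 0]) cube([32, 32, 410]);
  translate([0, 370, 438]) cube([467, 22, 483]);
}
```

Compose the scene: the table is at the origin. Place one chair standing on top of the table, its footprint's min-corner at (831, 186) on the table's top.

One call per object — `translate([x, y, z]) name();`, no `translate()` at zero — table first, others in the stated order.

table();
translate([831, 186, 730]) chair();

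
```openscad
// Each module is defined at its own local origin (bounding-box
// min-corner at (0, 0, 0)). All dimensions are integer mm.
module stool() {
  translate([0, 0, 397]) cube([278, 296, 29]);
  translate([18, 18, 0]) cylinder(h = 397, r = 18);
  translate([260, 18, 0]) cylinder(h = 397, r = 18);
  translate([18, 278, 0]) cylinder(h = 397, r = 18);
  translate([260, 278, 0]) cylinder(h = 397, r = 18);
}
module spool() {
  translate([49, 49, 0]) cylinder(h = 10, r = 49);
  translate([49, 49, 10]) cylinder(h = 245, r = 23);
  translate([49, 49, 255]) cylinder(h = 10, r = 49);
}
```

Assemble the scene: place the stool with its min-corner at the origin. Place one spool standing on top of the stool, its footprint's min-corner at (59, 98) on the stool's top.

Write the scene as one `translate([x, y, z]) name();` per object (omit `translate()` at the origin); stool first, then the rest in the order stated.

stool();
translate([59, 98, 426]) spool();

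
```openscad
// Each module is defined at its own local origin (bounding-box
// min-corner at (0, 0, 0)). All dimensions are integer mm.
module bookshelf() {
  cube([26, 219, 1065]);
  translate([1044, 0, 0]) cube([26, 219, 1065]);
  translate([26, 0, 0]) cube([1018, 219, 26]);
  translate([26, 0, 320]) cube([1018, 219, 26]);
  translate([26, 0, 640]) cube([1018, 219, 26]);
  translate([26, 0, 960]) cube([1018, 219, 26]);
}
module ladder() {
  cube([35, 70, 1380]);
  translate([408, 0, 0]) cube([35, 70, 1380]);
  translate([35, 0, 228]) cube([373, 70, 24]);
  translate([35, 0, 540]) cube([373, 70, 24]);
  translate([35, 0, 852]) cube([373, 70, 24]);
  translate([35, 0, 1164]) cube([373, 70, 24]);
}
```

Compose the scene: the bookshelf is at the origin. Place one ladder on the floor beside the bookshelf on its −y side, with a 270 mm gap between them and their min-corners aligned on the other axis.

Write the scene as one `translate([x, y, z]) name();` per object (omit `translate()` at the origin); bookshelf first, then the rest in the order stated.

bookshelf();
translate([0, -340, 0]) ladder();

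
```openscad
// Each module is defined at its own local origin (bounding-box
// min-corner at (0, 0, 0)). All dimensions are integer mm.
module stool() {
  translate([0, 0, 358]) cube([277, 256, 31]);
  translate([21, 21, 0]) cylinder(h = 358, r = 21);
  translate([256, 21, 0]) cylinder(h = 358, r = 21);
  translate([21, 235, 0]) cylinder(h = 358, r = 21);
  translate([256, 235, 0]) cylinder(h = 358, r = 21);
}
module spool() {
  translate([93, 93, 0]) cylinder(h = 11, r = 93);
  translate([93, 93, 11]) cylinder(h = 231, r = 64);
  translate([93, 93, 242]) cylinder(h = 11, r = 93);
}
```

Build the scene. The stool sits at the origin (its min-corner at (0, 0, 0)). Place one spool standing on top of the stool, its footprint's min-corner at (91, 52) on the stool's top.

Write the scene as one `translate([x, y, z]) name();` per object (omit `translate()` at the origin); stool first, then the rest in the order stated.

stool();
translate([91, 52, 389]) spool();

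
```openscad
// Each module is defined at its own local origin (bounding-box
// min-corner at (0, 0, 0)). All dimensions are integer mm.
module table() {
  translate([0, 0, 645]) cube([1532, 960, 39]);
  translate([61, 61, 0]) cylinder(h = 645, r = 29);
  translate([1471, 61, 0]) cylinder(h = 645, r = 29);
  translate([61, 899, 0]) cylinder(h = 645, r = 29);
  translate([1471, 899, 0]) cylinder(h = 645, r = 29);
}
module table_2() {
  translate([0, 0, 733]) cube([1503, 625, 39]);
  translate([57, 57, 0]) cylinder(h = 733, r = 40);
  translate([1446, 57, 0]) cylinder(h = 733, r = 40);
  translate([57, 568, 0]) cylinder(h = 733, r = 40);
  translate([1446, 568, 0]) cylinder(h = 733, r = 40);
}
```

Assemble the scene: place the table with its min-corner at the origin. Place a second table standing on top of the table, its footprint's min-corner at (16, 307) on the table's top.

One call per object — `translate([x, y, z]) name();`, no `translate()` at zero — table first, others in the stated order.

table();
translate([16, 307, 684]) table_2();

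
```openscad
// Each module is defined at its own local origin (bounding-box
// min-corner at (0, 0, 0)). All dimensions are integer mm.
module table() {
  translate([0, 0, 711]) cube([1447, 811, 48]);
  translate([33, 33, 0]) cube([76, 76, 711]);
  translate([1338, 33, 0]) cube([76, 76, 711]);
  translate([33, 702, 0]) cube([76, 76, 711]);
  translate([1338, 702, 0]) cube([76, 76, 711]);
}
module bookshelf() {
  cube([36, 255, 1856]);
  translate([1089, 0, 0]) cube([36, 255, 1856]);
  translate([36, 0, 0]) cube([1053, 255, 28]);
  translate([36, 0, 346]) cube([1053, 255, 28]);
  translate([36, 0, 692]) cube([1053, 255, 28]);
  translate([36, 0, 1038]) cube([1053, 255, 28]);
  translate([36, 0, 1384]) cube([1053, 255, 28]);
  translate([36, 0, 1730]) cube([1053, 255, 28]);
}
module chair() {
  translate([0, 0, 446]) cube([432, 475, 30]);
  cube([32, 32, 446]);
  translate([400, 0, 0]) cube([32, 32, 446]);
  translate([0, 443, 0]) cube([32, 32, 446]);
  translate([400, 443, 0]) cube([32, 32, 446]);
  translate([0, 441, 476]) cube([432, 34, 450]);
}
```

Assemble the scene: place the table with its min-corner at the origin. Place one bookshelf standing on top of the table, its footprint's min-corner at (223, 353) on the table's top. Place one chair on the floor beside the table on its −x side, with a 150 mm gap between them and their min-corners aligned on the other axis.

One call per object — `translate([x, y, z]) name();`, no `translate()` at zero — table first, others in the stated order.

table();
translate([223, 353, 759]) bookshelf();
translate([-582, 0, 0]) chair();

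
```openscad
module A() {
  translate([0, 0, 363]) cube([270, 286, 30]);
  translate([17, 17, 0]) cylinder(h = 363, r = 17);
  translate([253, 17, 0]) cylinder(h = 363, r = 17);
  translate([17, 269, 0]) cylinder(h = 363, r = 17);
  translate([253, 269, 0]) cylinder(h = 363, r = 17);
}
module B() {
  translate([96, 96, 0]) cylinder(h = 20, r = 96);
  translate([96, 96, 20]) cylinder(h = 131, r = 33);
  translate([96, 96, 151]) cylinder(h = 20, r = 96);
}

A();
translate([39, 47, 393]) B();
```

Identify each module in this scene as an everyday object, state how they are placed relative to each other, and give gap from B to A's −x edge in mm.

The spool's min-x is at 39; the stool's min-x is 0; gap = 39 mm.

A is a stool. B is a spool. The spool is on top of the stool, centred. The gap from the spool to the stool's −x edge is 39 mm.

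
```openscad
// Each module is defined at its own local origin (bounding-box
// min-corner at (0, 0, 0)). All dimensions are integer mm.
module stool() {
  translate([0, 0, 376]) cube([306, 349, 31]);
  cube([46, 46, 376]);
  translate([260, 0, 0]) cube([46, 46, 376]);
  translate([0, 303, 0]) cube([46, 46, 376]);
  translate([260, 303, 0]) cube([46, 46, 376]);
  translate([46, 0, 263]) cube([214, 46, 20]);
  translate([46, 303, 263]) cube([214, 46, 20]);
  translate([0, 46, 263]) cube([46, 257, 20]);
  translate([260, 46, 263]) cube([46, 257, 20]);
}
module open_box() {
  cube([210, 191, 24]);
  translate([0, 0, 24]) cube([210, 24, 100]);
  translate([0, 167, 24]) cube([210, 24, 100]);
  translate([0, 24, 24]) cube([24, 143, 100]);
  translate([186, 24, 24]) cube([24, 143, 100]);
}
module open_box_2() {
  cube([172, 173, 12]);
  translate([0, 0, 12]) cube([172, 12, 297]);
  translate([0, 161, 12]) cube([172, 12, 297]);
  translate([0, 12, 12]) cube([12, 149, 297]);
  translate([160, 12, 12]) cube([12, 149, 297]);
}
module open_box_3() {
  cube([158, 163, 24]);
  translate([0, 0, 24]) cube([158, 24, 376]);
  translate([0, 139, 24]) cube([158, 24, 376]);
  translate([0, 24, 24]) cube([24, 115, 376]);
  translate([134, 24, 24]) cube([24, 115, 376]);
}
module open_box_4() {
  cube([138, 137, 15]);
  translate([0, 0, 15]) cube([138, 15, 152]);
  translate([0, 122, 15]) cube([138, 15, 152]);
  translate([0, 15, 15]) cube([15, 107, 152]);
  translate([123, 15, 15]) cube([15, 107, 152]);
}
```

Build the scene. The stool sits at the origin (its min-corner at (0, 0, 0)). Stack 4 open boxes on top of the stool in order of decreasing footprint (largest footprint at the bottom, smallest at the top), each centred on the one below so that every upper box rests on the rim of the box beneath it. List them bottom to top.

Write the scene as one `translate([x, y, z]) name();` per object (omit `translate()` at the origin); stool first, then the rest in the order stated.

stool();
translate([48, 79, 407]) open_box();
translate([67, 88, 531]) open_box_2();
translate([74, 93, 840]) open_box_3();
translate([84, 106, 1240]) open_box_4();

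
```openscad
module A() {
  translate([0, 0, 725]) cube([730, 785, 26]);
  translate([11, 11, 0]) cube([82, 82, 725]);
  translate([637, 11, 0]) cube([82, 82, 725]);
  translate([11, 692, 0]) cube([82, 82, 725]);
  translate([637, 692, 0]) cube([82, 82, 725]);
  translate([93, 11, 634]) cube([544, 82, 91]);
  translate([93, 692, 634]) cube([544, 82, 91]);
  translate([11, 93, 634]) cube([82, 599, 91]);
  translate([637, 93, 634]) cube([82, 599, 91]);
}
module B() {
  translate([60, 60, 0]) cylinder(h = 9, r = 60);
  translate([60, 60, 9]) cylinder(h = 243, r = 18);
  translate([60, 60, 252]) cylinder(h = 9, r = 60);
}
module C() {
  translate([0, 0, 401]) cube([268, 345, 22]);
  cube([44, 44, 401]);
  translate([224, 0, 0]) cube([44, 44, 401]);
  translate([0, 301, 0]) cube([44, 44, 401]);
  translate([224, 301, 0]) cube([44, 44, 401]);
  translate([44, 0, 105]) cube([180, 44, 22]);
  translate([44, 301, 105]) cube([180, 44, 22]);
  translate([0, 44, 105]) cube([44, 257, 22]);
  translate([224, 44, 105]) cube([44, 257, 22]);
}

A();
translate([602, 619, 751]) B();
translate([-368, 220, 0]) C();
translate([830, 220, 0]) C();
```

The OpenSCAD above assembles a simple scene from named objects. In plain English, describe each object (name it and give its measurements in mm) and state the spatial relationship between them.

A is a table with a 730×785 mm rectangular top, 26 mm thick, top surface at z = 751 mm, supported by four 82×82 mm square legs, each inset 11 mm from the nearest pair of top edges, running from the floor. Four apron rails, 82 mm thick and 91 mm tall, run between adjacent legs with their top edges flush with the underside of the top and their outer faces flush with the legs' outer faces.

B is a spool: two coaxial disc flanges of radius 60 mm and thickness 9 mm, joined by a core cylinder of radius 18 mm and height 243 mm. The lower flange rests on z = 0 and the three cylinders share a vertical axis.

C is a four-legged stool. The seat is 268×345 mm, 22 mm thick, top at z = 423 mm. It stands on four square legs, each 44×44 mm in cross-section, from z = 0 to the seat underside, each flush with a corner of the seat. Four stretchers, 44 mm wide and 22 mm tall, connect adjacent legs with their undersides at z = 105 mm, each running between the inner faces of the legs it joins and aligned with the legs' outer faces on the other axis.

The spool is on top of the table. Two stools sit around the table at the −x, +x sides.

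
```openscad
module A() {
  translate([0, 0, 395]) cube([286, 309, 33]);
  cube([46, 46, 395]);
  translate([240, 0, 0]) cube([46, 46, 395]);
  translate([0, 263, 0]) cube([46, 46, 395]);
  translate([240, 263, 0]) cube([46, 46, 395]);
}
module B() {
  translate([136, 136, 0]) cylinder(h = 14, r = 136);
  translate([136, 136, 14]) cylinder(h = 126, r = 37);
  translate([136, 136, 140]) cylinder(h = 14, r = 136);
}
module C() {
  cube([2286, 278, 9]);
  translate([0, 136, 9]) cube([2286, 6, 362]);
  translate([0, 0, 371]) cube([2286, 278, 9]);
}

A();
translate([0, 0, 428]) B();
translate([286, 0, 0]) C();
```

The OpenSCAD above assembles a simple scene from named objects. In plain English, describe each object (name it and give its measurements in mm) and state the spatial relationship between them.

A is a four-legged stool. The seat is a 286×309×33 mm slab whose top surface is at z = 428 mm; four square legs, each 46×46 mm in cross-section, run from the floor (z = 0) to the underside of the seat, each flush with a corner of the seat.

B is a spool: two coaxial disc flanges of radius 136 mm and thickness 14 mm, joined by a core cylinder of radius 37 mm and height 126 mm. The lower flange rests on z = 0 and the three cylinders share a vertical axis.

C is an I-beam lying along x, 2286 mm long. Overall section height 380 mm. Two flanges 278 mm wide (y) and 9 mm thick, one on the floor and one at the top; a web 6 mm thick runs between them, centred on the flange width.

The spool is on top of the stool. The I-beam is against the stool's +x side, with their −y faces flush.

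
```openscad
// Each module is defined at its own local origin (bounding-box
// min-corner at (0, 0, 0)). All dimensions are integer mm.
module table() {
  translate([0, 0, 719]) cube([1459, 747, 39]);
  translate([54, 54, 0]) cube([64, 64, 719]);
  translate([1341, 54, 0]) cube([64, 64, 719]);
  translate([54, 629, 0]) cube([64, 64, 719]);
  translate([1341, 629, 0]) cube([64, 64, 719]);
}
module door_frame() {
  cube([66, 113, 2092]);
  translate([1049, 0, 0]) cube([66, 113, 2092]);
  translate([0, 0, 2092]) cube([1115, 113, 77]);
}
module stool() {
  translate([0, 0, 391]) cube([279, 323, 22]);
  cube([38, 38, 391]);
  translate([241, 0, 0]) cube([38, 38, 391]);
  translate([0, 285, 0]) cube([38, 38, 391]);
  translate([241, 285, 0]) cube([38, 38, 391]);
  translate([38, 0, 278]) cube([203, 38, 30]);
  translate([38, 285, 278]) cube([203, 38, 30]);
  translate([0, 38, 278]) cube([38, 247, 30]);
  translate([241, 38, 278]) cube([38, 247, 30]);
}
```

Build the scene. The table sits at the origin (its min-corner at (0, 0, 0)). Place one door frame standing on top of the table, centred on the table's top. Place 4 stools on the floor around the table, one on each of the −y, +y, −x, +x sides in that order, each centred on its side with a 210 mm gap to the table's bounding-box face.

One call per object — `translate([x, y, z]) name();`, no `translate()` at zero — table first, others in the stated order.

table();
translate([172, 317, 758]) door_frame();
translate([590, -533, 0]) stool();
translate([590, 957, 0]) stool();
translate([-489, 212, 0]) stool();
translate([1669, 212, 0]) stool();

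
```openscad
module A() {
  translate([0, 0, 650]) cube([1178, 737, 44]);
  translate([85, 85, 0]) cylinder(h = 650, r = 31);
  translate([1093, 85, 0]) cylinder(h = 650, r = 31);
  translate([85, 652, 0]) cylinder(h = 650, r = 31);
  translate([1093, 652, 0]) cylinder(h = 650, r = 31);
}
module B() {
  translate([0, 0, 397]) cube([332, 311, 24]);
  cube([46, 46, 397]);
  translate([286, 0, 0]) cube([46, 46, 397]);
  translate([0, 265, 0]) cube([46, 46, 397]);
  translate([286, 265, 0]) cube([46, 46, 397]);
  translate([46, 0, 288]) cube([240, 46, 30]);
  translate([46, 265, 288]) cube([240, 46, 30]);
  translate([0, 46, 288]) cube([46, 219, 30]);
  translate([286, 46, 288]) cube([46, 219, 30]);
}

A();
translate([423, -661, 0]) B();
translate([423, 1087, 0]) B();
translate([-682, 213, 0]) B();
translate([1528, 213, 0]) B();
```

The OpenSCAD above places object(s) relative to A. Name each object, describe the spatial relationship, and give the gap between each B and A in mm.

Each stool's nearest face is 350 mm from the table's bounding box.

A is a table. B is a stool. Four stools sit around the table at the −y, +y, −x, +x sides. The gap between each stool and the table is 350 mm.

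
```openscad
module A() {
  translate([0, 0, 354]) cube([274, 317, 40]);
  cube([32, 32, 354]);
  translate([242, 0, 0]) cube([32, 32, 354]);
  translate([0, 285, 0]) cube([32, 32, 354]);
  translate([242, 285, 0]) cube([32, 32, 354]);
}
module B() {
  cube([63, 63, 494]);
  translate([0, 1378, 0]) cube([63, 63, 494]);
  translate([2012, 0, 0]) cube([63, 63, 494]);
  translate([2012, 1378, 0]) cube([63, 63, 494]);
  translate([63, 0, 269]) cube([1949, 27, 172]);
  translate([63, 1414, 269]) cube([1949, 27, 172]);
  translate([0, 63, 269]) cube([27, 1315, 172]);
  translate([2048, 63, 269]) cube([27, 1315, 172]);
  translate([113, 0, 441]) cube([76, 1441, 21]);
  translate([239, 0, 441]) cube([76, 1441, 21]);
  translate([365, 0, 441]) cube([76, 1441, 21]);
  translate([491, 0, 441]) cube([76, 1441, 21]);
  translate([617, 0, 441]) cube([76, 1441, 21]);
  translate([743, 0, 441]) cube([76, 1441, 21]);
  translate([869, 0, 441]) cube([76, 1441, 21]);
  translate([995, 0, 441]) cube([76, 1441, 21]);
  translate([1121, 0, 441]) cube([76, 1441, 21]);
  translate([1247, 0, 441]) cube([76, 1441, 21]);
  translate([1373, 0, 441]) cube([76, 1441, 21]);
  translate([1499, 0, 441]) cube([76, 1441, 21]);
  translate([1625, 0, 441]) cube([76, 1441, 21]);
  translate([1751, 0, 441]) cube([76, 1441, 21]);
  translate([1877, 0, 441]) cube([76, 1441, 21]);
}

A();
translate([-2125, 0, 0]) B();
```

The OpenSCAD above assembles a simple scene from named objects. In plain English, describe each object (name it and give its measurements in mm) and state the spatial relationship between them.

A is a four-legged stool. The seat is 274×317 mm, 40 mm thick, top at z = 394 mm. It stands on four square legs, each 32×32 mm in cross-section, from z = 0 to the seat underside, each flush with a corner of the seat.

B is a bed frame 2075 mm long (x) by 1441 mm wide (y). Four 63×63 mm corner posts, 494 mm tall, at the corners of the footprint. Four rails of 27 mm thickness and 172 mm height run between adjacent posts with their undersides at z = 269 mm, their outer faces flush with the outside of the frame (the two x-running rails run between the posts' inner faces; the two y-running rails run between the posts' inner faces). 15 slats, each 76 mm wide (x) and 21 mm thick, lie across the top of the two x-running rails, running the full 1441 mm width of the frame in y; the slats are evenly spaced along x between the inner faces of the end posts with equal gaps (rounded down to the nearest mm) at the −x end and between each pair — any rounding remainder accumulates at the +x end.

The bed frame is on the floor beside the stool on its −x side.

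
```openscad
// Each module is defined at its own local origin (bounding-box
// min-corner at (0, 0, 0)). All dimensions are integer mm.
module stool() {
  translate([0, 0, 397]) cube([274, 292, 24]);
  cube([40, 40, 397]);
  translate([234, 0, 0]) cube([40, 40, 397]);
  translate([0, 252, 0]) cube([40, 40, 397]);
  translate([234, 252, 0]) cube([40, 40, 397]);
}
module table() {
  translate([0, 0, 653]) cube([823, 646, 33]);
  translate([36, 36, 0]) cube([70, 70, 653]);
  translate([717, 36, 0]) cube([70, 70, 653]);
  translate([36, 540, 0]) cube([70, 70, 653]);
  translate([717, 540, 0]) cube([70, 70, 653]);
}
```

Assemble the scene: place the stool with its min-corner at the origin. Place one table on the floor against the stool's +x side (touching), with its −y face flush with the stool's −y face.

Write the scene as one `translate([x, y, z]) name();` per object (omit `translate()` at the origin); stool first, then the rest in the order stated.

stool();
translate([274, 0, 0]) table();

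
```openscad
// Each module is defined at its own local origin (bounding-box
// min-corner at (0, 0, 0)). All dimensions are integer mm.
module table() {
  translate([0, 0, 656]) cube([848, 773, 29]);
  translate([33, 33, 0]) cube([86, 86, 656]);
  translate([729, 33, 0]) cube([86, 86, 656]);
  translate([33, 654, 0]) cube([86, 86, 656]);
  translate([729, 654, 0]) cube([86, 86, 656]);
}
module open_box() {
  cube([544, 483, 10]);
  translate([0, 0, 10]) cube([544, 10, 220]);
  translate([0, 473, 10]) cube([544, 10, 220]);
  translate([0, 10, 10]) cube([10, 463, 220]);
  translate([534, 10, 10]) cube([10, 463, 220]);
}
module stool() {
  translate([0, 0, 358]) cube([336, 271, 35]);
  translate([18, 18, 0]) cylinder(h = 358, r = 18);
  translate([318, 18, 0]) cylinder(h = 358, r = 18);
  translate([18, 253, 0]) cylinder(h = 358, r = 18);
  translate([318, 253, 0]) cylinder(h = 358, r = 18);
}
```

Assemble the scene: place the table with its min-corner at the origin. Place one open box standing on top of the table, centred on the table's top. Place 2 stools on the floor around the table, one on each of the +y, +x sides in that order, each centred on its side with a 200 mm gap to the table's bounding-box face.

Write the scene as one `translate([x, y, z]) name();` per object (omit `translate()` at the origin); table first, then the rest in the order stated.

table();
translate([152, 145, 685]) open_box();
translate([256, 973, 0]) stool();
translate([1048, 251, 0]) stool();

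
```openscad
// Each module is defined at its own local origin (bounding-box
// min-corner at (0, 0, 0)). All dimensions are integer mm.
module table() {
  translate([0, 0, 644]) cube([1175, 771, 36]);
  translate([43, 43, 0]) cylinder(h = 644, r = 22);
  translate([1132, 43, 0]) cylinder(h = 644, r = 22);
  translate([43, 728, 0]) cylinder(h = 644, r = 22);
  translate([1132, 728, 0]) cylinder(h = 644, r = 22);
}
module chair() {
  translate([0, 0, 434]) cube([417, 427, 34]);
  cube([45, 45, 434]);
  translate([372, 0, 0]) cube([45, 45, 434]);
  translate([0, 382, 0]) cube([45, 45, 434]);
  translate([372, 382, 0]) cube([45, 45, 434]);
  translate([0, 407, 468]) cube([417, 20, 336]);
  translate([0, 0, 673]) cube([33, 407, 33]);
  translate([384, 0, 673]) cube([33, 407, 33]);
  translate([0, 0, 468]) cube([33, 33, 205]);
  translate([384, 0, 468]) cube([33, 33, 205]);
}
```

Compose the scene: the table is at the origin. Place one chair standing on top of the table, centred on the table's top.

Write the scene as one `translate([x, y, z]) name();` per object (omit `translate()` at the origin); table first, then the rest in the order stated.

table();
translate([379, 172, 680]) chair();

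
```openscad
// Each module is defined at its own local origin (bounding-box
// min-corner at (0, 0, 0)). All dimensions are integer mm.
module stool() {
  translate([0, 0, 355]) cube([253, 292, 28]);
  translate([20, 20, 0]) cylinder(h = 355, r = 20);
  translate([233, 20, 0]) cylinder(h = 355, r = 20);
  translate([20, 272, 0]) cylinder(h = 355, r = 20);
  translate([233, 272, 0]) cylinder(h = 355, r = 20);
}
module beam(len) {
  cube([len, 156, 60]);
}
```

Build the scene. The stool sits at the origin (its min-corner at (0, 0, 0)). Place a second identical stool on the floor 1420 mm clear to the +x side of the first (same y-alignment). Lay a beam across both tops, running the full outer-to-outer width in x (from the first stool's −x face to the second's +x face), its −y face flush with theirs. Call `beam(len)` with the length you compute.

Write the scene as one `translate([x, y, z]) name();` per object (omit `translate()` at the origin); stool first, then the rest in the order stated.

stool();
translate([1673, 0, 0]) stool();
translate([0, 0, 383]) beam(1926);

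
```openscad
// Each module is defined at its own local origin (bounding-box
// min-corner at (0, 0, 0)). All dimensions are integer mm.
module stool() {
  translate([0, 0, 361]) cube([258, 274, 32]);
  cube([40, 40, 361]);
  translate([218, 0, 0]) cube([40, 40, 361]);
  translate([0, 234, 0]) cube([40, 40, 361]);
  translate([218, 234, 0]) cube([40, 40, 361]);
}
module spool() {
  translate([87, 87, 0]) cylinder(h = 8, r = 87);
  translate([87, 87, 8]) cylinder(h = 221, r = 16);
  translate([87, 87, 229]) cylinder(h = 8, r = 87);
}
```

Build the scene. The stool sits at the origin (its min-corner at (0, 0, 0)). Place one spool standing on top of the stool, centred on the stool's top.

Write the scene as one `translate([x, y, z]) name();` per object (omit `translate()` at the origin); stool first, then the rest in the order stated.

stool();
translate([42, 50, 393]) spool();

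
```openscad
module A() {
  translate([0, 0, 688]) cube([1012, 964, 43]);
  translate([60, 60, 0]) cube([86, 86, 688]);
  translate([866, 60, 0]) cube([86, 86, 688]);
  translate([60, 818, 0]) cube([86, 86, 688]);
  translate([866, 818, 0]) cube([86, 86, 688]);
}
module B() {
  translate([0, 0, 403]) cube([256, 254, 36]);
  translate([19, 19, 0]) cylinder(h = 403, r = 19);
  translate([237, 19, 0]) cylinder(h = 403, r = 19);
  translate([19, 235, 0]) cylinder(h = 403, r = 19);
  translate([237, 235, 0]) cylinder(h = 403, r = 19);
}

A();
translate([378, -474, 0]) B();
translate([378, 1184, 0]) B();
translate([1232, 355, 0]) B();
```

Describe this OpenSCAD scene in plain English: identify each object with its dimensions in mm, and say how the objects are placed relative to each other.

A is a table: top 1012 mm (x) × 964 mm (y), 43 mm thick, upper face at z = 731 mm, on four 86×86 mm square legs, each inset 60 mm from the nearest pair of top edges, running from z = 0 to the bottom of the top.

B is a four-legged stool. The seat is a 256×254×36 mm slab whose top surface is at z = 439 mm; four round legs, each 38 mm in diameter, run from the floor (z = 0) to the underside of the seat, each leg's axis is inset half a diameter from the nearest pair of seat edges (so the leg's bounding box is flush with the corner).

Three stools sit around the table at the −y, +y, +x sides.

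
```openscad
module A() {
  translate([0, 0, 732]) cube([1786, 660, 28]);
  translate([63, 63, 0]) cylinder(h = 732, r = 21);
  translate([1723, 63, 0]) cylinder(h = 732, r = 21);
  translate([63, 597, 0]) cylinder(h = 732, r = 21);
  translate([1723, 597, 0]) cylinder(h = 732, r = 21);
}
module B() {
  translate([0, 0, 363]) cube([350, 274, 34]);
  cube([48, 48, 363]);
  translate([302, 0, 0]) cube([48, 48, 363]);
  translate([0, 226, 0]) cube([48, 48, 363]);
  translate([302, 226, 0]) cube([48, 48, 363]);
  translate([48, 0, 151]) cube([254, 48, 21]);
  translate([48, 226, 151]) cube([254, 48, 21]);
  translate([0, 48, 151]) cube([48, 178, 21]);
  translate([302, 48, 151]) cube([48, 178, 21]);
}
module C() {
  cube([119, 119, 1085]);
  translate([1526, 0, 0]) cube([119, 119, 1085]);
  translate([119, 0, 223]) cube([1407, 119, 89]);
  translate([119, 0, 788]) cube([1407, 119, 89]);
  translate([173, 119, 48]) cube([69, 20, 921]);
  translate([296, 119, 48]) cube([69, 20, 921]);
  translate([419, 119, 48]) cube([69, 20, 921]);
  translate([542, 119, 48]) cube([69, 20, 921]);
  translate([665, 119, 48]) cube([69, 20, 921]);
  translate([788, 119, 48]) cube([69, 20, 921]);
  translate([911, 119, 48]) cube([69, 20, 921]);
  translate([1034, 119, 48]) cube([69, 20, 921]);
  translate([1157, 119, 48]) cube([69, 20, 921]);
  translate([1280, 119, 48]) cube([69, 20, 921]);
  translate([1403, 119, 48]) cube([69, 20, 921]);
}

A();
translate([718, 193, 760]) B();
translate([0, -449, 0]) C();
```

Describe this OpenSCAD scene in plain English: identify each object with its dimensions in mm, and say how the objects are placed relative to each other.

A is a rectangular dining table. The top is 1786×660×28 mm with its upper surface at z = 760 mm. It stands on four round legs of 42 mm diameter, each leg's bounding box inset 42 mm from the nearest pair of top edges, running from the floor to the underside of the top.

B is a four-legged stool. The seat is a 350×274×34 mm slab whose top surface is at z = 397 mm; four square legs, each 48×48 mm in cross-section, run from the floor (z = 0) to the underside of the seat, each flush with a corner of the seat. Four stretchers, 48 mm wide and 21 mm tall, connect adjacent legs with their undersides at z = 151 mm, each running between the inner faces of the legs it joins and aligned with the legs' outer faces on the other axis.

C is a fence section. Two 119×119 mm posts, 1085 mm tall, stand on the floor with a clear span of 1407 mm between their inner faces. Two horizontal rails of 119×89 mm section span the gap between the posts with their undersides at z = 223 mm and z = 788 mm, flush with the posts' −y face. 11 pickets, each 69 mm wide, 20 mm thick and 921 mm tall, are fixed to the +y face of the rails with their bottoms at z = 48 mm, evenly spaced across the span with equal gaps (rounded down to the nearest mm) at the −x end and between each pair — any rounding remainder accumulates at the +x end.

The stool is on top of the table, centred. The fence section is on the floor beside the table on its −y side.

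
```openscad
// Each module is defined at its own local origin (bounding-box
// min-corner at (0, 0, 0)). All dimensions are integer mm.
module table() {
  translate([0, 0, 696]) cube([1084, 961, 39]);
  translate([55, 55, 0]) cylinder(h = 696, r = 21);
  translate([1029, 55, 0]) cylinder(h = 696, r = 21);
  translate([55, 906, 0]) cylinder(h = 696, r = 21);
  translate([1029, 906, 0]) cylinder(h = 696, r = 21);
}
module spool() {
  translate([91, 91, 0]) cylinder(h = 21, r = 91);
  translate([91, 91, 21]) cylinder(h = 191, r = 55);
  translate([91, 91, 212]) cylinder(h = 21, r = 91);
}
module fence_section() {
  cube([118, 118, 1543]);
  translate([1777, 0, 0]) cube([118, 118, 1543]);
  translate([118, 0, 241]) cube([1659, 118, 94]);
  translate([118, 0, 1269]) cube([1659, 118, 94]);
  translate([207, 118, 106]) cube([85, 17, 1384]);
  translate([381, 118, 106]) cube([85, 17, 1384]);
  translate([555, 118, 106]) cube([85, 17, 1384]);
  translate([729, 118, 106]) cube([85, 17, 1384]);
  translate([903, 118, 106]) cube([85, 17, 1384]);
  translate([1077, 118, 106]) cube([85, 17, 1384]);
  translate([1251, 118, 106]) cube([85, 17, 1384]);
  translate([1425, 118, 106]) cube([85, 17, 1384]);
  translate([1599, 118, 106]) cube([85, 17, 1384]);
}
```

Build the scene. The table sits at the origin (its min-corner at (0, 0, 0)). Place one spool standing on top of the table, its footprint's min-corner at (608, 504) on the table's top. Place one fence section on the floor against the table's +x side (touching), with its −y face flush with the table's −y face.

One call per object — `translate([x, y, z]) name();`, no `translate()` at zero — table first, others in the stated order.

table();
translate([608, 504, 735]) spool();
translate([1084, 0, 0]) fence_section();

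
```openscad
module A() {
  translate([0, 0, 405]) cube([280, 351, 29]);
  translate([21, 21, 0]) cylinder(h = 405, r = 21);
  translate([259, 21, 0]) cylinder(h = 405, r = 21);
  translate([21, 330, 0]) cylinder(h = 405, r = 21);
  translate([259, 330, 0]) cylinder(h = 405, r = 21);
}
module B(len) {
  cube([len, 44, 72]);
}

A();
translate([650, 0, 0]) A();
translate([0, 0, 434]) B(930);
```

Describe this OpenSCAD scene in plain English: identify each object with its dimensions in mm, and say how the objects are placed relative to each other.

A is a simple wooden stool: a rectangular seat 280 mm (x) by 351 mm (y), 29 mm thick, top face at z = 434 mm, on four round legs, each 42 mm in diameter. The legs rest on z = 0, each leg's axis is inset half a diameter from the nearest pair of seat edges (so the leg's bounding box is flush with the corner).

B is a rectangular beam 930 mm long (x), 44 mm deep (y), 72 mm thick (z).

The beam spans the tops of two stools placed 370 mm apart, resting at z = 434 mm.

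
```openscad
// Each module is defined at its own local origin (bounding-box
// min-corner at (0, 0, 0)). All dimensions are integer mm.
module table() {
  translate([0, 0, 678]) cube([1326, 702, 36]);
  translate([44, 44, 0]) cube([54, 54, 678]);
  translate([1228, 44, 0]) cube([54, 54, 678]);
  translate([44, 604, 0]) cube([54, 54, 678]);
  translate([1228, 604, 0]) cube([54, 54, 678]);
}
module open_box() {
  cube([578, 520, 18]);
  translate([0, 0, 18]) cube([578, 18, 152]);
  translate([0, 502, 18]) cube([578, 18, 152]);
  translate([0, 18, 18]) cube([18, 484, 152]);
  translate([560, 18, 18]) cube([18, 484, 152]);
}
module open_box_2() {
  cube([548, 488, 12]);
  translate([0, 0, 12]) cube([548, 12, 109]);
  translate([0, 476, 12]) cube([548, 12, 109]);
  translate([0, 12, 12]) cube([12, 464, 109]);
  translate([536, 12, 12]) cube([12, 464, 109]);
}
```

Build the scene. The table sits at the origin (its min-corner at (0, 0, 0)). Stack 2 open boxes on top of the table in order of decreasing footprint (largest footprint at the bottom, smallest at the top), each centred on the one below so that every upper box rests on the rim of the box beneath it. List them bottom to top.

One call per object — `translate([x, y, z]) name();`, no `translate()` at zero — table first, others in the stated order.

table();
translate([374, 91, 714]) open_box();
translate([389, 107, 884]) open_box_2();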